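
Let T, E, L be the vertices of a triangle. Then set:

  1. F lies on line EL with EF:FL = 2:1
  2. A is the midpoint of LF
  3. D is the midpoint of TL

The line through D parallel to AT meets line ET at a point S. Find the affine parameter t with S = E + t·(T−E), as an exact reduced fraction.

t = 11/10

Assign T = (0, 0), E = (1, 0), L = (0, 1) — the answer is frame-independent, so this choice is without loss of generality.
1. F lies on line EL with EF:FL = 2:1 ⇒ F = (1/3, 2/3)
2. A is the midpoint of LF ⇒ A = (1/6, 5/6)
3. D is the midpoint of TL ⇒ D = (0, 1/2)
through D parallel to AT: direction (-1/6, -5/6); meets ET at S = (-1/10, 0)
S = E + t·(T−E) with t = 11/10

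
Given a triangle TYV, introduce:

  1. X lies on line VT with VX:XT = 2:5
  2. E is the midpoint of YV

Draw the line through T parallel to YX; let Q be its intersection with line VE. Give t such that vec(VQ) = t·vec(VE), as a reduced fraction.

Set T = (0, 0), Y = (1, 0), V = (0, 1); any affine frame gives the same invariant.
1. X lies on line VT with VX:XT = 2:5 ⇒ X = (0, 5/7)
2. E is the midpoint of YV ⇒ E = (1/2, 1/2)
through T parallel to YX: direction (-1, 5/7); meets VE at Q = (7/2, -5/2)
Q = V + t·(E−V) with t = 7

t = 7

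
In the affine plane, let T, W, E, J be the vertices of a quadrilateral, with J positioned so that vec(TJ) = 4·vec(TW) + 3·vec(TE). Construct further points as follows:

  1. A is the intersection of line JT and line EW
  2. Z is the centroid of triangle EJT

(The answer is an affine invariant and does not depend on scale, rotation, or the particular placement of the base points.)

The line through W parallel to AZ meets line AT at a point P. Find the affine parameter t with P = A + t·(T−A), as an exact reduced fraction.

Set T = (0, 0), W = (1, 0), E = (0, 1), J = (4, 3); any affine frame gives the same invariant.
1. A is the intersection of line JT and line EW ⇒ A = (4/7, 3/7)
2. Z is the centroid of triangle EJT ⇒ Z = (4/3, 4/3)
through W parallel to AZ: direction (16/21, 19/21); meets AT at P = (19/7, 57/28)
P = A + t·(T−A) with t = -15/4

t = -15/4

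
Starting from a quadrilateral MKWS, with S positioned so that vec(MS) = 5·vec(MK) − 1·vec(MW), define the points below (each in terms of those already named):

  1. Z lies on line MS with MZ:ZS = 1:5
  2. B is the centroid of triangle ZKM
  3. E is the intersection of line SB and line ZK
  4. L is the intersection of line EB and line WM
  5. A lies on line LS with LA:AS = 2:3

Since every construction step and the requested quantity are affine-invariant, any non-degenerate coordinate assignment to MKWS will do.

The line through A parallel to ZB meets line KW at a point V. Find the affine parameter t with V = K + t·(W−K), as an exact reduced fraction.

Set M = (0, 0), K = (1, 0), W = (0, 1), S = (5, -1); any affine frame gives the same invariant.
1. Z lies on line MS with MZ:ZS = 1:5 ⇒ Z = (5/6, -1/6)
2. B is the centroid of triangle ZKM ⇒ B = (11/18, -1/18)
3. E is the intersection of line SB and line ZK ⇒ E = (85/96, -11/96)
4. L is the intersection of line EB and line WM ⇒ L = (0, 6/79)
5. A lies on line LS with LA:AS = 2:3 ⇒ A = (2, -28/79)
through A parallel to ZB: direction (-2/9, 1/9); meets KW at V = (56/79, 23/79)
V = K + t·(W−K) with t = 23/79

t = 23/79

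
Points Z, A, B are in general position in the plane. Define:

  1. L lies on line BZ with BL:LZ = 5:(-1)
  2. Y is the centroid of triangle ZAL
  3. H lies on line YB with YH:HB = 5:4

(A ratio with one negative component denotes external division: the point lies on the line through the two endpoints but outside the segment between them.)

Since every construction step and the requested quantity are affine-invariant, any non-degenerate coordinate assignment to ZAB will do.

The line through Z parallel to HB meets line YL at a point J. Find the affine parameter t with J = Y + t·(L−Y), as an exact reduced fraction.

t = 4/5

Set Z = (0, 0), A = (1, 0), B = (0, 1); any affine frame gives the same invariant.
1. L lies on line BZ with BL:LZ = 5:(-1) ⇒ L = (0, -1/4)
2. Y is the centroid of triangle ZAL ⇒ Y = (1/3, -1/12)
3. H lies on line YB with YH:HB = 5:4 ⇒ H = (4/27, 14/27)
through Z parallel to HB: direction (-4/27, 13/27); meets YL at J = (1/15, -13/60)
J = Y + t·(L−Y) with t = 4/5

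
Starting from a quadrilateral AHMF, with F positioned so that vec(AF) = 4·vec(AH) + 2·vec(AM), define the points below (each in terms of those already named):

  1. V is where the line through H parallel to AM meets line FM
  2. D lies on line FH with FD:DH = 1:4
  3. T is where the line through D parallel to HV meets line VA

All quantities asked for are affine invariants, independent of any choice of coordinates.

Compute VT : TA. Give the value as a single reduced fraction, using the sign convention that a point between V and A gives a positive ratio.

Choose coordinates A = (0, 0), H = (1, 0), M = (0, 1), F = (4, 2).
1. V is where the line through H parallel to AM meets line FM ⇒ V = (1, 5/4)
2. D lies on line FH with FD:DH = 1:4 ⇒ D = (17/5, 8/5)
3. T is where the line through D parallel to HV meets line VA ⇒ T = (17/5, 17/4)
T = V + t·(A−V) with t = -12/5, so VT:TA = t:(1−t) = -12/5:17/5

VT:TA = -12/17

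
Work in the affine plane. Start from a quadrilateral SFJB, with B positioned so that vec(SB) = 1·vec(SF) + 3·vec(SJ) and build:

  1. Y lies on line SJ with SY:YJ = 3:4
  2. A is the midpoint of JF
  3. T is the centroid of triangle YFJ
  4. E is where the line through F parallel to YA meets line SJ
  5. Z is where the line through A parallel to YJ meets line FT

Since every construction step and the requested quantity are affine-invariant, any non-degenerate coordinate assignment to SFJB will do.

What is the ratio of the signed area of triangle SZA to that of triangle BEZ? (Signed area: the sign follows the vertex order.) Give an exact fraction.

[SZA]:[BEZ] = 1/15

Set S = (0, 0), F = (1, 0), J = (0, 1), B = (1, 3); any affine frame gives the same invariant.
1. Y lies on line SJ with SY:YJ = 3:4 ⇒ Y = (0, 3/7)
2. A is the midpoint of JF ⇒ A = (1/2, 1/2)
3. T is the centroid of triangle YFJ ⇒ T = (1/3, 10/21)
4. E is where the line through F parallel to YA meets line SJ ⇒ E = (0, -1/7)
5. Z is where the line through A parallel to YJ meets line FT ⇒ Z = (1/2, 5/14)
2·[SZA] = 1/14, 2·[BEZ] = 15/14
[SZA]:[BEZ] = 1/14:15/14 = 1/15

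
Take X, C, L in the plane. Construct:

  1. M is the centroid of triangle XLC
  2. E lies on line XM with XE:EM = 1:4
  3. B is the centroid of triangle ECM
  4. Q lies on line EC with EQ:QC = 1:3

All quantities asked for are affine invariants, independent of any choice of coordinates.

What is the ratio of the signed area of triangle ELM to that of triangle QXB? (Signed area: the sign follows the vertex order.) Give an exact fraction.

[ELM]:[QXB] = 16

Set X = (0, 0), C = (1, 0), L = (0, 1); any affine frame gives the same invariant.
1. M is the centroid of triangle XLC ⇒ M = (1/3, 1/3)
2. E lies on line XM with XE:EM = 1:4 ⇒ E = (1/15, 1/15)
3. B is the centroid of triangle ECM ⇒ B = (7/15, 2/15)
4. Q lies on line EC with EQ:QC = 1:3 ⇒ Q = (3/10, 1/20)
2·[ELM] = -4/15, 2·[QXB] = -1/60
[ELM]:[QXB] = -4/15:-1/60 = 16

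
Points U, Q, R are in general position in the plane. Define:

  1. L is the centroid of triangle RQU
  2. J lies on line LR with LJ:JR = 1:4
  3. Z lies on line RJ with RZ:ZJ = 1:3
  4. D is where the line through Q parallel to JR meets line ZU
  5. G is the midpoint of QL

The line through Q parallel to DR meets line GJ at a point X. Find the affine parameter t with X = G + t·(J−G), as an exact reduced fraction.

t = -4/5

Assign U = (0, 0), Q = (1, 0), R = (0, 1) — the answer is frame-independent, so this choice is without loss of generality.
1. L is the centroid of triangle RQU ⇒ L = (1/3, 1/3)
2. J lies on line LR with LJ:JR = 1:4 ⇒ J = (4/15, 7/15)
3. Z lies on line RJ with RZ:ZJ = 1:3 ⇒ Z = (1/15, 13/15)
4. D is where the line through Q parallel to JR meets line ZU ⇒ D = (2/15, 26/15)
5. G is the midpoint of QL ⇒ G = (2/3, 1/6)
through Q parallel to DR: direction (-2/15, -11/15); meets GJ at X = (74/75, -11/150)
X = G + t·(J−G) with t = -4/5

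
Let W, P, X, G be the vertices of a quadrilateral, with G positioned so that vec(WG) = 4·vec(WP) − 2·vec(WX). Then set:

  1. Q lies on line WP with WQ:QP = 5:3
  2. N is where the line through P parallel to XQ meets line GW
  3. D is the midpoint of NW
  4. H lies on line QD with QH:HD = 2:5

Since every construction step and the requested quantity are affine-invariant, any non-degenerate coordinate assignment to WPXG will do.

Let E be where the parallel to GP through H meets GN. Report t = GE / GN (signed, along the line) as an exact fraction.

t = 309/392

Work in coordinates with W = (0, 0), P = (1, 0), X = (0, 1), G = (4, -2).
1. Q lies on line WP with WQ:QP = 5:3 ⇒ Q = (5/8, 0)
2. N is where the line through P parallel to XQ meets line GW ⇒ N = (16/11, -8/11)
3. D is the midpoint of NW ⇒ D = (8/11, -4/11)
4. H lies on line QD with QH:HD = 2:5 ⇒ H = (403/616, -8/77)
through H parallel to GP: direction (-3, 2); meets GN at E = (307/154, -307/308)
E = G + t·(N−G) with t = 309/392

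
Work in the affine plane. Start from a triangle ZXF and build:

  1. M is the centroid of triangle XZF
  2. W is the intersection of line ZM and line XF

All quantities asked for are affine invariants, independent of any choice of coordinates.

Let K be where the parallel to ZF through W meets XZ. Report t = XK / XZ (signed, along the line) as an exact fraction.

t = 1/2

Choose coordinates Z = (0, 0), X = (1, 0), F = (0, 1).
1. M is the centroid of triangle XZF ⇒ M = (1/3, 1/3)
2. W is the intersection of line ZM and line XF ⇒ W = (1/2, 1/2)
through W parallel to ZF: direction (0, 1); meets XZ at K = (1/2, 0)
K = X + t·(Z−X) with t = 1/2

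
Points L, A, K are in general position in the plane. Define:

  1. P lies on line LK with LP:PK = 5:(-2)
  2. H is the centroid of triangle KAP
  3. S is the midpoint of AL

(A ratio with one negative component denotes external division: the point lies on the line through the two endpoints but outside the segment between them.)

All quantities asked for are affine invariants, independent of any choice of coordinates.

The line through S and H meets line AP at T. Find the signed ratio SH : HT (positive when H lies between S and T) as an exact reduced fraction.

Choose coordinates L = (0, 0), A = (1, 0), K = (0, 1).
1. P lies on line LK with LP:PK = 5:(-2) ⇒ P = (0, 5/3)
2. H is the centroid of triangle KAP ⇒ H = (1/3, 8/9)
3. S is the midpoint of AL ⇒ S = (1/2, 0)
line SH meets AP at T = (3/11, 40/33)
H = S + t·(T−S) with t = 11/15, so SH:HT = 11/15:4/15

SH:HT = 11/4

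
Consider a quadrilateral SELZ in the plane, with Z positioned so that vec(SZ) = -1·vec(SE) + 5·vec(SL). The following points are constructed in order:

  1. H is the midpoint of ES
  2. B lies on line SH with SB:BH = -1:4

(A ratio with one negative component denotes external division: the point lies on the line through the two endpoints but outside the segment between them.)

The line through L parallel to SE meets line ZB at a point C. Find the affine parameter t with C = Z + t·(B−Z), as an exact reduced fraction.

Work in coordinates with S = (0, 0), E = (1, 0), L = (0, 1), Z = (-1, 5).
1. H is the midpoint of ES ⇒ H = (1/2, 0)
2. B lies on line SH with SB:BH = -1:4 ⇒ B = (-1/6, 0)
through L parallel to SE: direction (1, 0); meets ZB at C = (-1/3, 1)
C = Z + t·(B−Z) with t = 4/5

t = 4/5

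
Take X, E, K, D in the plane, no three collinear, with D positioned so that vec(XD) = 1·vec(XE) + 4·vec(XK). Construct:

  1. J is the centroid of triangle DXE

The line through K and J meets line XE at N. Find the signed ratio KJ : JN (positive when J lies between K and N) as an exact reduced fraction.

Assign X = (0, 0), E = (1, 0), K = (0, 1), D = (1, 4) — the answer is frame-independent, so this choice is without loss of generality.
1. J is the centroid of triangle DXE ⇒ J = (2/3, 4/3)
line KJ meets XE at N = (-2, 0)
J = K + t·(N−K) with t = -1/3, so KJ:JN = -1/3:4/3

KJ:JN = -1/4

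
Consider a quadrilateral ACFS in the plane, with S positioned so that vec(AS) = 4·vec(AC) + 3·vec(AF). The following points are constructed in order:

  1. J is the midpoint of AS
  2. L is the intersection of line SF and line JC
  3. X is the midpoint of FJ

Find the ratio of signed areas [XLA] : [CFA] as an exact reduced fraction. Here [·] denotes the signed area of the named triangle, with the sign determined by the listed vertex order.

Choose coordinates A = (0, 0), C = (1, 0), F = (0, 1), S = (4, 3).
1. J is the midpoint of AS ⇒ J = (2, 3/2)
2. L is the intersection of line SF and line JC ⇒ L = (5/2, 9/4)
3. X is the midpoint of FJ ⇒ X = (1, 5/4)
2·[XLA] = -7/8, 2·[CFA] = 1
[XLA]:[CFA] = -7/8:1 = -7/8

[XLA]:[CFA] = -7/8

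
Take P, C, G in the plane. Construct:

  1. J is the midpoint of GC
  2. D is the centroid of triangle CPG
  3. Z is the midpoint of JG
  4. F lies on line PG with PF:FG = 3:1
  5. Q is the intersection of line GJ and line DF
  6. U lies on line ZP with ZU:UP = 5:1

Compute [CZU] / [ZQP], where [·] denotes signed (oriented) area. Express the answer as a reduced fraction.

[CZU]:[ZQP] = 1/2

Set P = (0, 0), C = (1, 0), G = (0, 1); any affine frame gives the same invariant.
1. J is the midpoint of GC ⇒ J = (1/2, 1/2)
2. D is the centroid of triangle CPG ⇒ D = (1/3, 1/3)
3. Z is the midpoint of JG ⇒ Z = (1/4, 3/4)
4. F lies on line PG with PF:FG = 3:1 ⇒ F = (0, 3/4)
5. Q is the intersection of line GJ and line DF ⇒ Q = (-1, 2)
6. U lies on line ZP with ZU:UP = 5:1 ⇒ U = (1/24, 1/8)
2·[CZU] = 5/8, 2·[ZQP] = 5/4
[CZU]:[ZQP] = 5/8:5/4 = 1/2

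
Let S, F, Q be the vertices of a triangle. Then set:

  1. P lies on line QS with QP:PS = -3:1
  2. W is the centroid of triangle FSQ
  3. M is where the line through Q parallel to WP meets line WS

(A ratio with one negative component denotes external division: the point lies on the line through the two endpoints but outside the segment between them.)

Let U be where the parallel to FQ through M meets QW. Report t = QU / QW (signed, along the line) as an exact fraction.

Set S = (0, 0), F = (1, 0), Q = (0, 1); any affine frame gives the same invariant.
1. P lies on line QS with QP:PS = -3:1 ⇒ P = (0, -1/2)
2. W is the centroid of triangle FSQ ⇒ W = (1/3, 1/3)
3. M is where the line through Q parallel to WP meets line WS ⇒ M = (-2/3, -2/3)
through M parallel to FQ: direction (-1, 1); meets QW at U = (7/3, -11/3)
U = Q + t·(W−Q) with t = 7

t = 7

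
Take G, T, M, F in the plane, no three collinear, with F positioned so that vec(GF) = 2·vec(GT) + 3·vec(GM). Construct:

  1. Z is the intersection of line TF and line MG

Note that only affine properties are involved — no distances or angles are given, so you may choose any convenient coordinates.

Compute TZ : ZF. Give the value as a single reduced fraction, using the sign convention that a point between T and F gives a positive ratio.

TZ:ZF = -1/2

Work in coordinates with G = (0, 0), T = (1, 0), M = (0, 1), F = (2, 3).
1. Z is the intersection of line TF and line MG ⇒ Z = (0, -3)
Z = T + t·(F−T) with t = -1, so TZ:ZF = t:(1−t) = -1:2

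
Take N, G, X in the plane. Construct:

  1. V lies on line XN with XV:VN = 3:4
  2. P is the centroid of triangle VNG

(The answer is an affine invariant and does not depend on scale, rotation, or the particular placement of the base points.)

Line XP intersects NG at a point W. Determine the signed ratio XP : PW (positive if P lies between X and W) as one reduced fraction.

Work in coordinates with N = (0, 0), G = (1, 0), X = (0, 1).
1. V lies on line XN with XV:VN = 3:4 ⇒ V = (0, 4/7)
2. P is the centroid of triangle VNG ⇒ P = (1/3, 4/21)
line XP meets NG at W = (7/17, 0)
P = X + t·(W−X) with t = 17/21, so XP:PW = 17/21:4/21

XP:PW = 17/4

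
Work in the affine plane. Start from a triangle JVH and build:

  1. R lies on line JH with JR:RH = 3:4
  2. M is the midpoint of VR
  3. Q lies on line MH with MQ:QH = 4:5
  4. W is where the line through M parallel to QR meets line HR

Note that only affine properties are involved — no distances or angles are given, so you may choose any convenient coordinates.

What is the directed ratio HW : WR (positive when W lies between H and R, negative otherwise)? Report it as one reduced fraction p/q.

Set J = (0, 0), V = (1, 0), H = (0, 1); any affine frame gives the same invariant.
1. R lies on line JH with JR:RH = 3:4 ⇒ R = (0, 3/7)
2. M is the midpoint of VR ⇒ M = (1/2, 3/14)
3. Q lies on line MH with MQ:QH = 4:5 ⇒ Q = (5/18, 71/126)
4. W is where the line through M parallel to QR meets line HR ⇒ W = (0, -1/35)
W = H + t·(R−H) with t = 9/5, so HW:WR = t:(1−t) = 9/5:-4/5

HW:WR = -9/4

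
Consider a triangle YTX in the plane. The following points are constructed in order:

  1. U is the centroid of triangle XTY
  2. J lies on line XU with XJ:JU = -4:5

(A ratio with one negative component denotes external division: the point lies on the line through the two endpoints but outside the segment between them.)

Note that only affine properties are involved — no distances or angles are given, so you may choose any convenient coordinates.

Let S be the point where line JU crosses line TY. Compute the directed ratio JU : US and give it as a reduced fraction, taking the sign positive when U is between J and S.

Work in coordinates with Y = (0, 0), T = (1, 0), X = (0, 1).
1. U is the centroid of triangle XTY ⇒ U = (1/3, 1/3)
2. J lies on line XU with XJ:JU = -4:5 ⇒ J = (-4/3, 11/3)
line JU meets TY at S = (1/2, 0)
U = J + t·(S−J) with t = 10/11, so JU:US = 10/11:1/11

JU:US = 10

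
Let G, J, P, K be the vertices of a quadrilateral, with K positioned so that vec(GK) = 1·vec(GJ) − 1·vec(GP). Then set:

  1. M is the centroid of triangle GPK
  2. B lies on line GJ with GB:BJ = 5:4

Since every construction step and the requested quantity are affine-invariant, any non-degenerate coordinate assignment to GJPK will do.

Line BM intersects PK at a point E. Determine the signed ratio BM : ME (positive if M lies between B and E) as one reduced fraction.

BM:ME = -4/3

Work in coordinates with G = (0, 0), J = (1, 0), P = (0, 1), K = (1, -1).
1. M is the centroid of triangle GPK ⇒ M = (1/3, 0)
2. B lies on line GJ with GB:BJ = 5:4 ⇒ B = (5/9, 0)
line BM meets PK at E = (1/2, 0)
M = B + t·(E−B) with t = 4, so BM:ME = 4:-3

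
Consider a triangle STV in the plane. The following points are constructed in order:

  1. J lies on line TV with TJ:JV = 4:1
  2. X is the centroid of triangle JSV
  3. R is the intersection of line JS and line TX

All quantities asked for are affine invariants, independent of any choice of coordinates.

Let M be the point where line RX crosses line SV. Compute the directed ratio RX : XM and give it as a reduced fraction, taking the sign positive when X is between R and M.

RX:XM = 14/13

Choose coordinates S = (0, 0), T = (1, 0), V = (0, 1).
1. J lies on line TV with TJ:JV = 4:1 ⇒ J = (1/5, 4/5)
2. X is the centroid of triangle JSV ⇒ X = (1/15, 3/5)
3. R is the intersection of line JS and line TX ⇒ R = (9/65, 36/65)
line RX meets SV at M = (0, 9/14)
X = R + t·(M−R) with t = 14/27, so RX:XM = 14/27:13/27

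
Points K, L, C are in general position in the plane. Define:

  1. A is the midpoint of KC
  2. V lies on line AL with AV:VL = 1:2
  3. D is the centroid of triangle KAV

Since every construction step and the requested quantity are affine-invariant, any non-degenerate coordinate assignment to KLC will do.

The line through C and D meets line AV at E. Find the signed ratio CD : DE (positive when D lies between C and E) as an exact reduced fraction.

CD:DE = -4

Set K = (0, 0), L = (1, 0), C = (0, 1); any affine frame gives the same invariant.
1. A is the midpoint of KC ⇒ A = (0, 1/2)
2. V lies on line AL with AV:VL = 1:2 ⇒ V = (1/3, 1/3)
3. D is the centroid of triangle KAV ⇒ D = (1/9, 5/18)
line CD meets AV at E = (1/12, 11/24)
D = C + t·(E−C) with t = 4/3, so CD:DE = 4/3:-1/3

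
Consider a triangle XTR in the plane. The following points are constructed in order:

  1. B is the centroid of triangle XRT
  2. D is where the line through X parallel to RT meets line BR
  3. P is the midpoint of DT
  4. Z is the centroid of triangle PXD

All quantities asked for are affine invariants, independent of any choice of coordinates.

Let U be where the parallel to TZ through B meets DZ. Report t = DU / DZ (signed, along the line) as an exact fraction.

Work in coordinates with X = (0, 0), T = (1, 0), R = (0, 1).
1. B is the centroid of triangle XRT ⇒ B = (1/3, 1/3)
2. D is where the line through X parallel to RT meets line BR ⇒ D = (1, -1)
3. P is the midpoint of DT ⇒ P = (1, -1/2)
4. Z is the centroid of triangle PXD ⇒ Z = (2/3, -1/2)
through B parallel to TZ: direction (-1/3, -1/2); meets DZ at U = (2/9, 1/6)
U = D + t·(Z−D) with t = 7/3

t = 7/3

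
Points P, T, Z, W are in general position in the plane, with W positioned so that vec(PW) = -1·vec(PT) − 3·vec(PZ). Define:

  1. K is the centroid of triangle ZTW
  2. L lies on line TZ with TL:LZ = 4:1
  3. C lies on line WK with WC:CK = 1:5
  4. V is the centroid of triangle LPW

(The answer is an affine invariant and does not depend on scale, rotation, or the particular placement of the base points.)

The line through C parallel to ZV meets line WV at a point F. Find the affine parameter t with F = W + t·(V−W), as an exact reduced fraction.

Work in coordinates with P = (0, 0), T = (1, 0), Z = (0, 1), W = (-1, -3).
1. K is the centroid of triangle ZTW ⇒ K = (0, -2/3)
2. L lies on line TZ with TL:LZ = 4:1 ⇒ L = (1/5, 4/5)
3. C lies on line WK with WC:CK = 1:5 ⇒ C = (-5/6, -47/18)
4. V is the centroid of triangle LPW ⇒ V = (-4/15, -11/15)
through C parallel to ZV: direction (-4/15, -26/15); meets WV at F = (-43/54, -64/27)
F = W + t·(V−W) with t = 5/18

t = 5/18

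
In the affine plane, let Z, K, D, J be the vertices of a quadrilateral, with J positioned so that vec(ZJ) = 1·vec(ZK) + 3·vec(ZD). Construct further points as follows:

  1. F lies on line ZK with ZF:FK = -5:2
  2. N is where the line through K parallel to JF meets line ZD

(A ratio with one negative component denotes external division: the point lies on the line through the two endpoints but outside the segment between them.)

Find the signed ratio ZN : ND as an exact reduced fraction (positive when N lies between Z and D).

Set Z = (0, 0), K = (1, 0), D = (0, 1), J = (1, 3); any affine frame gives the same invariant.
1. F lies on line ZK with ZF:FK = -5:2 ⇒ F = (5/3, 0)
2. N is where the line through K parallel to JF meets line ZD ⇒ N = (0, 9/2)
N = Z + t·(D−Z) with t = 9/2, so ZN:ND = t:(1−t) = 9/2:-7/2

ZN:ND = -9/7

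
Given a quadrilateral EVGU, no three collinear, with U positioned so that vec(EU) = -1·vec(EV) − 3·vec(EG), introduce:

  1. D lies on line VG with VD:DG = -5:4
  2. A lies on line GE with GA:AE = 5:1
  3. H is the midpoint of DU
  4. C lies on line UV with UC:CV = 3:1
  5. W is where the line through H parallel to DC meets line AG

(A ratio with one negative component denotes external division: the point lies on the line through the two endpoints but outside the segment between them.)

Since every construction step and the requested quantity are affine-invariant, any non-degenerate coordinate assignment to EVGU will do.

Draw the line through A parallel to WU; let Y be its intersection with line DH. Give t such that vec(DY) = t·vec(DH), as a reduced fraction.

Work in coordinates with E = (0, 0), V = (1, 0), G = (0, 1), U = (-1, -3).
1. D lies on line VG with VD:DG = -5:4 ⇒ D = (-4, 5)
2. A lies on line GE with GA:AE = 5:1 ⇒ A = (0, 1/6)
3. H is the midpoint of DU ⇒ H = (-5/2, 1)
4. C lies on line UV with UC:CV = 3:1 ⇒ C = (1/2, -3/4)
5. W is where the line through H parallel to DC meets line AG ⇒ W = (0, -79/36)
through A parallel to WU: direction (-1, -29/36); meets DH at Y = (-42/25, -89/75)
Y = D + t·(H−D) with t = 116/75

t = 116/75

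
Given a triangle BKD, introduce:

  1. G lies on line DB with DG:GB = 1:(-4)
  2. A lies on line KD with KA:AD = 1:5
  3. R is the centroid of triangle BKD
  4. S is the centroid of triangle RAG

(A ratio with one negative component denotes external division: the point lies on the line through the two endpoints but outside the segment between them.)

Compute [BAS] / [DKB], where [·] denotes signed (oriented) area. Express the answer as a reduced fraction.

Set B = (0, 0), K = (1, 0), D = (0, 1); any affine frame gives the same invariant.
1. G lies on line DB with DG:GB = 1:(-4) ⇒ G = (0, 4/3)
2. A lies on line KD with KA:AD = 1:5 ⇒ A = (5/6, 1/6)
3. R is the centroid of triangle BKD ⇒ R = (1/3, 1/3)
4. S is the centroid of triangle RAG ⇒ S = (7/18, 11/18)
2·[BAS] = 4/9, 2·[DKB] = -1
[BAS]:[DKB] = 4/9:-1 = -4/9

[BAS]:[DKB] = -4/9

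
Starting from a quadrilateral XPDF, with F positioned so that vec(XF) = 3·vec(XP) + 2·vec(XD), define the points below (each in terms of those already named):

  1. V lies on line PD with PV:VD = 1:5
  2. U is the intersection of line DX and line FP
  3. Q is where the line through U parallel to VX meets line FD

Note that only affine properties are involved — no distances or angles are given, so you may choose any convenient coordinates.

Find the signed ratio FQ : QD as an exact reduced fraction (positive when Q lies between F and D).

FQ:QD = -6/5

Assign X = (0, 0), P = (1, 0), D = (0, 1), F = (3, 2) — the answer is frame-independent, so this choice is without loss of generality.
1. V lies on line PD with PV:VD = 1:5 ⇒ V = (5/6, 1/6)
2. U is the intersection of line DX and line FP ⇒ U = (0, -1)
3. Q is where the line through U parallel to VX meets line FD ⇒ Q = (-15, -4)
Q = F + t·(D−F) with t = 6, so FQ:QD = t:(1−t) = 6:-5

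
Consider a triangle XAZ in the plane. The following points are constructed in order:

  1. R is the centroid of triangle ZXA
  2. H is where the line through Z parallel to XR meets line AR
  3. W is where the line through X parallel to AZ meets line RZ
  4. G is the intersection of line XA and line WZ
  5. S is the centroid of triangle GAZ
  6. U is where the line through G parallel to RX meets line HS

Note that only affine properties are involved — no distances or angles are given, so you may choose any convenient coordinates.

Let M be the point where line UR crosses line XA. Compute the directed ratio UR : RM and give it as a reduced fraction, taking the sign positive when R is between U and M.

UR:RM = -2/7

Assign X = (0, 0), A = (1, 0), Z = (0, 1) — the answer is frame-independent, so this choice is without loss of generality.
1. R is the centroid of triangle ZXA ⇒ R = (1/3, 1/3)
2. H is where the line through Z parallel to XR meets line AR ⇒ H = (-1/3, 2/3)
3. W is where the line through X parallel to AZ meets line RZ ⇒ W = (1, -1)
4. G is the intersection of line XA and line WZ ⇒ G = (1/2, 0)
5. S is the centroid of triangle GAZ ⇒ S = (1/2, 1/3)
6. U is where the line through G parallel to RX meets line HS ⇒ U = (31/42, 5/21)
line UR meets XA at M = (7/4, 0)
R = U + t·(M−U) with t = -2/5, so UR:RM = -2/5:7/5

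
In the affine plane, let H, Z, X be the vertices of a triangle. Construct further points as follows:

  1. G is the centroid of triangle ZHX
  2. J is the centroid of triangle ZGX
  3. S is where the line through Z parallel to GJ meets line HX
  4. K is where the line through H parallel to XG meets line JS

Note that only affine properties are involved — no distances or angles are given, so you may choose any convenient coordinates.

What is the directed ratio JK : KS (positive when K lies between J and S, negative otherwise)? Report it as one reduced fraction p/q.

JK:KS = 4/3

Work in coordinates with H = (0, 0), Z = (1, 0), X = (0, 1).
1. G is the centroid of triangle ZHX ⇒ G = (1/3, 1/3)
2. J is the centroid of triangle ZGX ⇒ J = (4/9, 4/9)
3. S is where the line through Z parallel to GJ meets line HX ⇒ S = (0, -1)
4. K is where the line through H parallel to XG meets line JS ⇒ K = (4/21, -8/21)
K = J + t·(S−J) with t = 4/7, so JK:KS = t:(1−t) = 4/7:3/7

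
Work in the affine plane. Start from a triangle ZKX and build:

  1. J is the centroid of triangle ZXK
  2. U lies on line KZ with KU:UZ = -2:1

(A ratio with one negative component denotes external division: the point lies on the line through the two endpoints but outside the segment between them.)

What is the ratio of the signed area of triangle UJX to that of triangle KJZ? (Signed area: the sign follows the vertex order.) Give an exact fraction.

[UJX]:[KJZ] = 3

Set Z = (0, 0), K = (1, 0), X = (0, 1); any affine frame gives the same invariant.
1. J is the centroid of triangle ZXK ⇒ J = (1/3, 1/3)
2. U lies on line KZ with KU:UZ = -2:1 ⇒ U = (-1, 0)
2·[UJX] = 1, 2·[KJZ] = 1/3
[UJX]:[KJZ] = 1:1/3 = 3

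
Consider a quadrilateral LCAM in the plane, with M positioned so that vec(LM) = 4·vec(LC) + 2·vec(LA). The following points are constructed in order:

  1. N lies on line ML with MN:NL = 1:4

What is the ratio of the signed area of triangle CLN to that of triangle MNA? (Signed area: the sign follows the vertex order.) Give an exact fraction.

[CLN]:[MNA] = 2

Choose coordinates L = (0, 0), C = (1, 0), A = (0, 1), M = (4, 2).
1. N lies on line ML with MN:NL = 1:4 ⇒ N = (16/5, 8/5)
2·[CLN] = -8/5, 2·[MNA] = -4/5
[CLN]:[MNA] = -8/5:-4/5 = 2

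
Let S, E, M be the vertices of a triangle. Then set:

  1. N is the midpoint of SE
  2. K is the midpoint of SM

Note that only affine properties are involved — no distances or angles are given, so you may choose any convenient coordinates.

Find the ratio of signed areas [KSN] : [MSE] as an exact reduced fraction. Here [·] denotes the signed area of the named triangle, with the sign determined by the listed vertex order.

[KSN]:[MSE] = 1/4

Work in coordinates with S = (0, 0), E = (1, 0), M = (0, 1).
1. N is the midpoint of SE ⇒ N = (1/2, 0)
2. K is the midpoint of SM ⇒ K = (0, 1/2)
2·[KSN] = 1/4, 2·[MSE] = 1
[KSN]:[MSE] = 1/4:1 = 1/4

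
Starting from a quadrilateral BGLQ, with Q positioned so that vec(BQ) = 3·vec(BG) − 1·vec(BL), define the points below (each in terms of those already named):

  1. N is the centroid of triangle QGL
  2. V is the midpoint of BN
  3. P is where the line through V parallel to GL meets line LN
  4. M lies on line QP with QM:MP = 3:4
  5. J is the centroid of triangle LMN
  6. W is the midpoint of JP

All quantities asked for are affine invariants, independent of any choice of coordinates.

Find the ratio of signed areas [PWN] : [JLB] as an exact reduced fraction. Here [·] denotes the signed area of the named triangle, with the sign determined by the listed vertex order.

[PWN]:[JLB] = -1/13

Set B = (0, 0), G = (1, 0), L = (0, 1), Q = (3, -1); any affine frame gives the same invariant.
1. N is the centroid of triangle QGL ⇒ N = (4/3, 0)
2. V is the midpoint of BN ⇒ V = (2/3, 0)
3. P is where the line through V parallel to GL meets line LN ⇒ P = (-4/3, 2)
4. M lies on line QP with QM:MP = 3:4 ⇒ M = (8/7, 2/7)
5. J is the centroid of triangle LMN ⇒ J = (52/63, 3/7)
6. W is the midpoint of JP ⇒ W = (-16/63, 17/14)
2·[PWN] = -4/63, 2·[JLB] = 52/63
[PWN]:[JLB] = -4/63:52/63 = -1/13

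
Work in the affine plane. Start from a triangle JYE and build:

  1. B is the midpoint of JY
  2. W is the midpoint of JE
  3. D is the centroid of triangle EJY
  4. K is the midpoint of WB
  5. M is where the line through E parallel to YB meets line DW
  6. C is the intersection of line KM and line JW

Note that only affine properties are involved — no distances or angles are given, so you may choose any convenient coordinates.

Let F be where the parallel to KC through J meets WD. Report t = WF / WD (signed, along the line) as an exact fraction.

Choose coordinates J = (0, 0), Y = (1, 0), E = (0, 1).
1. B is the midpoint of JY ⇒ B = (1/2, 0)
2. W is the midpoint of JE ⇒ W = (0, 1/2)
3. D is the centroid of triangle EJY ⇒ D = (1/3, 1/3)
4. K is the midpoint of WB ⇒ K = (1/4, 1/4)
5. M is where the line through E parallel to YB meets line DW ⇒ M = (-1, 1)
6. C is the intersection of line KM and line JW ⇒ C = (0, 2/5)
through J parallel to KC: direction (-1/4, 3/20); meets WD at F = (-5, 3)
F = W + t·(D−W) with t = -15

t = -15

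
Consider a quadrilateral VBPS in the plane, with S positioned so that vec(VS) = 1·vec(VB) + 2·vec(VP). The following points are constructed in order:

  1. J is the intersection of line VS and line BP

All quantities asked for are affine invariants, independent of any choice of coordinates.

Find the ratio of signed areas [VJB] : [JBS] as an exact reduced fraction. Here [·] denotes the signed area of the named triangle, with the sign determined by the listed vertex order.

Choose coordinates V = (0, 0), B = (1, 0), P = (0, 1), S = (1, 2).
1. J is the intersection of line VS and line BP ⇒ J = (1/3, 2/3)
2·[VJB] = -2/3, 2·[JBS] = 4/3
[VJB]:[JBS] = -2/3:4/3 = -1/2

[VJB]:[JBS] = -1/2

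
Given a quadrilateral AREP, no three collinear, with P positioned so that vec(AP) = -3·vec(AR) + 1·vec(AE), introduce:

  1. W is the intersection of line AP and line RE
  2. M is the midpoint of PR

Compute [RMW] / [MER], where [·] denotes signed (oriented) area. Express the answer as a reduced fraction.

Assign A = (0, 0), R = (1, 0), E = (0, 1), P = (-3, 1) — the answer is frame-independent, so this choice is without loss of generality.
1. W is the intersection of line AP and line RE ⇒ W = (3/2, -1/2)
2. M is the midpoint of PR ⇒ M = (-1, 1/2)
2·[RMW] = 3/4, 2·[MER] = -3/2
[RMW]:[MER] = 3/4:-3/2 = -1/2

[RMW]:[MER] = -1/2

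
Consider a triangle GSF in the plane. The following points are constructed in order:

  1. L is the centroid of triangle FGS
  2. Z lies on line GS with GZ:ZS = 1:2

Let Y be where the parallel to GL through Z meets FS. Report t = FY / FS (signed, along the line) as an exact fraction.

Assign G = (0, 0), S = (1, 0), F = (0, 1) — the answer is frame-independent, so this choice is without loss of generality.
1. L is the centroid of triangle FGS ⇒ L = (1/3, 1/3)
2. Z lies on line GS with GZ:ZS = 1:2 ⇒ Z = (1/3, 0)
through Z parallel to GL: direction (1/3, 1/3); meets FS at Y = (2/3, 1/3)
Y = F + t·(S−F) with t = 2/3

t = 2/3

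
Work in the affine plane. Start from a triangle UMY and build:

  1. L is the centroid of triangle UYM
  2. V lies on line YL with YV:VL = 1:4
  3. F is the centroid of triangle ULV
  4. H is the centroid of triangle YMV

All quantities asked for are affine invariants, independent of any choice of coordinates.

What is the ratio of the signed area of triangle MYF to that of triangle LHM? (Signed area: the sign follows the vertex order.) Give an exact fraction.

[MYF]:[LHM] = -7/3

Assign U = (0, 0), M = (1, 0), Y = (0, 1) — the answer is frame-independent, so this choice is without loss of generality.
1. L is the centroid of triangle UYM ⇒ L = (1/3, 1/3)
2. V lies on line YL with YV:VL = 1:4 ⇒ V = (1/15, 13/15)
3. F is the centroid of triangle ULV ⇒ F = (2/15, 2/5)
4. H is the centroid of triangle YMV ⇒ H = (16/45, 28/45)
2·[MYF] = 7/15, 2·[LHM] = -1/5
[MYF]:[LHM] = 7/15:-1/5 = -7/3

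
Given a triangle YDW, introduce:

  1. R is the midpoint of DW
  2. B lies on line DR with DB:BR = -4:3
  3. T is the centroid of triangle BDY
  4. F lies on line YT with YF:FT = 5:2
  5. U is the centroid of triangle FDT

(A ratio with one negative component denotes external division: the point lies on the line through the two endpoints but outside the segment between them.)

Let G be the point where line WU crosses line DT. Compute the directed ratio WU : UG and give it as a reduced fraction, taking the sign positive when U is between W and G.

WU:UG = -25/4

Assign Y = (0, 0), D = (1, 0), W = (0, 1) — the answer is frame-independent, so this choice is without loss of generality.
1. R is the midpoint of DW ⇒ R = (1/2, 1/2)
2. B lies on line DR with DB:BR = -4:3 ⇒ B = (-1, 2)
3. T is the centroid of triangle BDY ⇒ T = (0, 2/3)
4. F lies on line YT with YF:FT = 5:2 ⇒ F = (0, 10/21)
5. U is the centroid of triangle FDT ⇒ U = (1/3, 8/21)
line WU meets DT at G = (7/25, 12/25)
U = W + t·(G−W) with t = 25/21, so WU:UG = 25/21:-4/21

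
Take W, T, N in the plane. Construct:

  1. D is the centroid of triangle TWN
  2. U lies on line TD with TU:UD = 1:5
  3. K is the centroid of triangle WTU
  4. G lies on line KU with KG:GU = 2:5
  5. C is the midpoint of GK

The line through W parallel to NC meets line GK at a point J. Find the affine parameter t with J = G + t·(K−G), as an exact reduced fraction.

Set W = (0, 0), T = (1, 0), N = (0, 1); any affine frame gives the same invariant.
1. D is the centroid of triangle TWN ⇒ D = (1/3, 1/3)
2. U lies on line TD with TU:UD = 1:5 ⇒ U = (8/9, 1/18)
3. K is the centroid of triangle WTU ⇒ K = (17/27, 1/54)
4. G lies on line KU with KG:GU = 2:5 ⇒ G = (19/27, 11/378)
5. C is the midpoint of GK ⇒ C = (2/3, 1/42)
through W parallel to NC: direction (2/3, -41/42); meets GK at J = (2/45, -41/630)
J = G + t·(K−G) with t = 89/10

t = 89/10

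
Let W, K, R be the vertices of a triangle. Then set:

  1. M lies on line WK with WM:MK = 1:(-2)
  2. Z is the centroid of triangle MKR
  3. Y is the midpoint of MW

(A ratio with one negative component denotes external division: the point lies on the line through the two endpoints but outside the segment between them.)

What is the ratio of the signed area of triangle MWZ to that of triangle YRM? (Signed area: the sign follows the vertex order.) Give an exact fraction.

[MWZ]:[YRM] = 2/3

Work in coordinates with W = (0, 0), K = (1, 0), R = (0, 1).
1. M lies on line WK with WM:MK = 1:(-2) ⇒ M = (-1, 0)
2. Z is the centroid of triangle MKR ⇒ Z = (0, 1/3)
3. Y is the midpoint of MW ⇒ Y = (-1/2, 0)
2·[MWZ] = 1/3, 2·[YRM] = 1/2
[MWZ]:[YRM] = 1/3:1/2 = 2/3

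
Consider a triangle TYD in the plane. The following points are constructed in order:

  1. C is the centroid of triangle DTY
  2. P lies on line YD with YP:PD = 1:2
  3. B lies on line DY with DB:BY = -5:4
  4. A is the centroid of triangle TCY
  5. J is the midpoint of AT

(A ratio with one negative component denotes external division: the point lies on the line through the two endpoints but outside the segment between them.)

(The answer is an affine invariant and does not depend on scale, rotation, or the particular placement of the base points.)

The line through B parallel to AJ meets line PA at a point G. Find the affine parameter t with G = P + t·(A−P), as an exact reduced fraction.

Assign T = (0, 0), Y = (1, 0), D = (0, 1) — the answer is frame-independent, so this choice is without loss of generality.
1. C is the centroid of triangle DTY ⇒ C = (1/3, 1/3)
2. P lies on line YD with YP:PD = 1:2 ⇒ P = (2/3, 1/3)
3. B lies on line DY with DB:BY = -5:4 ⇒ B = (5, -4)
4. A is the centroid of triangle TCY ⇒ A = (4/9, 1/9)
5. J is the midpoint of AT ⇒ J = (2/9, 1/18)
through B parallel to AJ: direction (-2/9, -1/18); meets PA at G = (-59/9, -62/9)
G = P + t·(A−P) with t = 65/2

t = 65/2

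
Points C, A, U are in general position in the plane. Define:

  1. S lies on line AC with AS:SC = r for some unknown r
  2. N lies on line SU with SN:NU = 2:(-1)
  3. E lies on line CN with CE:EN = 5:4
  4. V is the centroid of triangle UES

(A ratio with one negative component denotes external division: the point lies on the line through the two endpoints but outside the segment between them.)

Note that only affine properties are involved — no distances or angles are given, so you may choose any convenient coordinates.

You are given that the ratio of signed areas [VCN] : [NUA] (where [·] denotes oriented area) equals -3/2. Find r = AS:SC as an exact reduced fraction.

Set C = (0, 0), A = (1, 0), U = (0, 1); any affine frame gives the same invariant.
1. With AS:SC = r, write λ = r/(r+1) so S = A + λ·(C−A); S is affine-linear in λ
2. N lies on line SU with SN:NU = 2:(-1) ⇒ N is an affine combination of earlier points and hence also affine-linear in λ
3. E lies on line CN with CE:EN = 5:4 ⇒ E is an affine combination of earlier points and hence also affine-linear in λ
4. V is the centroid of triangle UES ⇒ V is an affine combination of earlier points and hence also affine-linear in λ
Every point depending on S is an affine combination of S and λ-independent points, so each such coordinate is linear in λ; the λ² term in each signed area is a multiple of (C−A)×(C−A) = 0, so 2·[VCN] and 2·[NUA] are each linear in λ. Evaluating at λ=0 and λ=1:
  2·[VCN] = λ − 1,   2·[NUA] = λ
So [VCN]:[NUA] = (λ − 1) / (λ). Setting this equal to -3/2:
  λ − 1 = -3/2·(λ)  ⇒  λ = 2/5
Then r = λ/(1−λ) = (2/5)/(3/5) = 2/3. Check: with r = 2/3, S = (3/5, 0) and [VCN]:[NUA] = -3/2 as required.

r = 2/3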